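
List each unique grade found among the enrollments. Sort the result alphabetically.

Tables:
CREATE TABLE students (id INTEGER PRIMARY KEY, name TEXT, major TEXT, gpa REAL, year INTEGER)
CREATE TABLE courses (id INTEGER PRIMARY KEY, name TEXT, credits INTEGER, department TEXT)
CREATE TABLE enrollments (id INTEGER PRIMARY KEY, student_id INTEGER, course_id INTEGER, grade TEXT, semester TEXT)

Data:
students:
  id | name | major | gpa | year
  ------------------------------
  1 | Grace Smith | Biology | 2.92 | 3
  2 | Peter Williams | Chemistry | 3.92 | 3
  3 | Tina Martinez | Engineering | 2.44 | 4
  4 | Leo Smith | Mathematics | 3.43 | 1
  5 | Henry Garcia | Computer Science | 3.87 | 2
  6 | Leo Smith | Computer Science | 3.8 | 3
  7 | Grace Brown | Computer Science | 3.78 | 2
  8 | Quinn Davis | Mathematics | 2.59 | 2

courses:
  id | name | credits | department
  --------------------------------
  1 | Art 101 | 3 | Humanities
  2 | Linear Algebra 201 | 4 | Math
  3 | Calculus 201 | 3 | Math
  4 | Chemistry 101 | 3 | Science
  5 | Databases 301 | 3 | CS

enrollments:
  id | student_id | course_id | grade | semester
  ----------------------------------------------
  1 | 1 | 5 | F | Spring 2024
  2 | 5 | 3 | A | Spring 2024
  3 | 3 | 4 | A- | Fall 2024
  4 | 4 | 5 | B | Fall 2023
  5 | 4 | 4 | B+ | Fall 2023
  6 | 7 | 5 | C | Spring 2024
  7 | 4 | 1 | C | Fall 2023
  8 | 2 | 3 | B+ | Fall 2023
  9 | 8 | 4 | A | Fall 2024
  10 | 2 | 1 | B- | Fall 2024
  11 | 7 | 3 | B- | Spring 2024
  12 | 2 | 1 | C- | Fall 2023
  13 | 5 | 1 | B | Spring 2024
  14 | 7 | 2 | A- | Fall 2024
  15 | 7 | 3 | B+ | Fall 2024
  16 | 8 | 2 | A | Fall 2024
SELECT DISTINCT grade FROM enrollments ORDER BY grade

Execution result:
grade
A
A-
B
B+
B-
C
C-
F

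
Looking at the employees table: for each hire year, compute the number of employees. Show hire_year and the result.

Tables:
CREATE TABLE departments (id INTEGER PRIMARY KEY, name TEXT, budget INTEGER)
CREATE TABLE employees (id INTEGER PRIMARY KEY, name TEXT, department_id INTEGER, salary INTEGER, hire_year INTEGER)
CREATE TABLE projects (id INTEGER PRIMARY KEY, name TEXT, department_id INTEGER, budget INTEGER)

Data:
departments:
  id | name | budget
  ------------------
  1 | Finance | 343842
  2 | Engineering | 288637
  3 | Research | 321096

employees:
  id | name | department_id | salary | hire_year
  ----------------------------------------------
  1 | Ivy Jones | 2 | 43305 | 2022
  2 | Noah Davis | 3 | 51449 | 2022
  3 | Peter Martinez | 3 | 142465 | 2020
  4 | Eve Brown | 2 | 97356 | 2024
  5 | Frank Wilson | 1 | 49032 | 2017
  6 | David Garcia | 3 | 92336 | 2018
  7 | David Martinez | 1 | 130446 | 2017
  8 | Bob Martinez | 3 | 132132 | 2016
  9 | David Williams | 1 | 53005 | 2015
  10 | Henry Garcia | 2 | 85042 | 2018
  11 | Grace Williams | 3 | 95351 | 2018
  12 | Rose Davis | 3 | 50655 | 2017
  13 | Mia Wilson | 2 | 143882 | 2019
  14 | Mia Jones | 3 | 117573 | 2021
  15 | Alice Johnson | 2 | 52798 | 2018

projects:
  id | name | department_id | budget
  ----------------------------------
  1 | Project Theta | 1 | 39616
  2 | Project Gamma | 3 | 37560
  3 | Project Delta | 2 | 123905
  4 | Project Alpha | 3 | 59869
SELECT hire_year, COUNT(*) AS n FROM employees GROUP BY hire_year

Execution result:
hire_year | n
2015 | 1
2016 | 1
2017 | 3
2018 | 4
2019 | 1
2020 | 1
2021 | 1
2022 | 2
2024 | 1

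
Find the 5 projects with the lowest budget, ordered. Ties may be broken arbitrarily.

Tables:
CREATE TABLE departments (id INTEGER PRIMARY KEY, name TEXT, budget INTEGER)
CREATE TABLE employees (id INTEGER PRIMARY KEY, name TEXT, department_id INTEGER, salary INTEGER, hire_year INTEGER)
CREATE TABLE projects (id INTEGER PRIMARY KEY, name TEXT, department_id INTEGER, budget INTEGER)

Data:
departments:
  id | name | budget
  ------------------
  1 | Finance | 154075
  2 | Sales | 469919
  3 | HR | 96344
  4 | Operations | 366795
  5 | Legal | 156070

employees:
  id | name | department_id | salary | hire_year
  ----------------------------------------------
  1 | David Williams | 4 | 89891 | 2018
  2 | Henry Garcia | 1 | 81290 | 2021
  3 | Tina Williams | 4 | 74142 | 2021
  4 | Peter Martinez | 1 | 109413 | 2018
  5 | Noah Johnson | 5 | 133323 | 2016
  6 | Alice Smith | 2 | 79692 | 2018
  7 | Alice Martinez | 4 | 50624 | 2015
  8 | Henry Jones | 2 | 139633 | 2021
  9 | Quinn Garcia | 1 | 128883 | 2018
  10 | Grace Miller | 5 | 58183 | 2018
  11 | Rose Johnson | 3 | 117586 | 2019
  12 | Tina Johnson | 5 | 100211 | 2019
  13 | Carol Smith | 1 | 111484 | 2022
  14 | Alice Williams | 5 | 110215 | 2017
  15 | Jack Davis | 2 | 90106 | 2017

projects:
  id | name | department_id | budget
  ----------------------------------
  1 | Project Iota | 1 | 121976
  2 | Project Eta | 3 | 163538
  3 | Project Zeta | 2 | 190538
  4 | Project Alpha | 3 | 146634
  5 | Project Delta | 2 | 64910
SELECT name, budget FROM projects ORDER BY budget ASC LIMIT 5

Execution result:
name | budget
Project Delta | 64910
Project Iota | 121976
Project Alpha | 146634
Project Eta | 163538
Project Zeta | 190538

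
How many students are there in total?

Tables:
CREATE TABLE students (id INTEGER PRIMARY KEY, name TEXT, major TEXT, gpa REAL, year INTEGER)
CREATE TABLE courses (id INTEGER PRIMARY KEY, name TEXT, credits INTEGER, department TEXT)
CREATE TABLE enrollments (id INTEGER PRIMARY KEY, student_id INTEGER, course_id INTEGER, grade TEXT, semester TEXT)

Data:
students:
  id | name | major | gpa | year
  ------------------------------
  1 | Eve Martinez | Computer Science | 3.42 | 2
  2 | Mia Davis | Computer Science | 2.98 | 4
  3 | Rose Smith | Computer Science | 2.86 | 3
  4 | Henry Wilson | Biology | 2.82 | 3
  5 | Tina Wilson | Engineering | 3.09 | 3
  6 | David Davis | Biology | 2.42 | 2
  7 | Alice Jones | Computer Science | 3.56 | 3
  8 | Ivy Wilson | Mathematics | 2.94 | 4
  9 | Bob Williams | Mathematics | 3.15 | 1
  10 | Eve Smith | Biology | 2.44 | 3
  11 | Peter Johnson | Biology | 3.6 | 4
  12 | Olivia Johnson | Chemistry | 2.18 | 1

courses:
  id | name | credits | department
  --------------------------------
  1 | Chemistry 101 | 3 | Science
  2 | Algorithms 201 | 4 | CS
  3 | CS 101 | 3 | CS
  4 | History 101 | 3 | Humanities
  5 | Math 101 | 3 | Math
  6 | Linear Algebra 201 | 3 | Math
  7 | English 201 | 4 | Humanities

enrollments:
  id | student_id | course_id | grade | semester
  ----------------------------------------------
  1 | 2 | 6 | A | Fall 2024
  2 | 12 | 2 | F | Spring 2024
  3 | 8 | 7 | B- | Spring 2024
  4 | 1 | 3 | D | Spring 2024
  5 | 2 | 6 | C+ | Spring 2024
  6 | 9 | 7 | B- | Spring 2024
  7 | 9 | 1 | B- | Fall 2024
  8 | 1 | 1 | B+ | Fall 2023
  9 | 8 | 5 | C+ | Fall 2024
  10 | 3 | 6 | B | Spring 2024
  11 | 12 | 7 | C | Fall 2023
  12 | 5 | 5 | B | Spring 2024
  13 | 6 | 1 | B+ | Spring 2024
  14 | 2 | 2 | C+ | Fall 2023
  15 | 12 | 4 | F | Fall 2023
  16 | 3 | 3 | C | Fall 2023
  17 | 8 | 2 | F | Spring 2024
SELECT COUNT(*) FROM students

Execution result:
12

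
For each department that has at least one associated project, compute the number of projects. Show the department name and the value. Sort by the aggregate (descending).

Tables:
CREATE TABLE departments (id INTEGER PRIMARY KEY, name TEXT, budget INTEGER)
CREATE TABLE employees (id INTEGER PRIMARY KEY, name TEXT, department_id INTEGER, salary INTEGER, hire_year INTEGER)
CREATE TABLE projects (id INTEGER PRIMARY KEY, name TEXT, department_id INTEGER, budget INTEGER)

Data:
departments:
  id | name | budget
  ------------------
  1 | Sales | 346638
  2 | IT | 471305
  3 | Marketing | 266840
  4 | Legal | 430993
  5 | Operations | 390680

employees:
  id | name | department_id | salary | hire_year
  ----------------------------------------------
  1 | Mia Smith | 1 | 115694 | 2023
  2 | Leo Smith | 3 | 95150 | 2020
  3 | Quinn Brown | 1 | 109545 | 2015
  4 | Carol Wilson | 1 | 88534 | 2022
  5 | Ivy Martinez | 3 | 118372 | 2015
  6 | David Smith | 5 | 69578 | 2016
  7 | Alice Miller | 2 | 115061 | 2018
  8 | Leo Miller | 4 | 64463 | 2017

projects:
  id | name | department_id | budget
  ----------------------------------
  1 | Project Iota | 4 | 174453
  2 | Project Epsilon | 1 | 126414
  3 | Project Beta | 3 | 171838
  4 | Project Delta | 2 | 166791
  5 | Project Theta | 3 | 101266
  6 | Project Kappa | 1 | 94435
SELECT p.name, COUNT(*) AS n FROM projects c JOIN departments p ON c.department_id = p.id GROUP BY p.id, p.name ORDER BY n DESC

Execution result:
name | n
Sales | 2
Marketing | 2
IT | 1
Legal | 1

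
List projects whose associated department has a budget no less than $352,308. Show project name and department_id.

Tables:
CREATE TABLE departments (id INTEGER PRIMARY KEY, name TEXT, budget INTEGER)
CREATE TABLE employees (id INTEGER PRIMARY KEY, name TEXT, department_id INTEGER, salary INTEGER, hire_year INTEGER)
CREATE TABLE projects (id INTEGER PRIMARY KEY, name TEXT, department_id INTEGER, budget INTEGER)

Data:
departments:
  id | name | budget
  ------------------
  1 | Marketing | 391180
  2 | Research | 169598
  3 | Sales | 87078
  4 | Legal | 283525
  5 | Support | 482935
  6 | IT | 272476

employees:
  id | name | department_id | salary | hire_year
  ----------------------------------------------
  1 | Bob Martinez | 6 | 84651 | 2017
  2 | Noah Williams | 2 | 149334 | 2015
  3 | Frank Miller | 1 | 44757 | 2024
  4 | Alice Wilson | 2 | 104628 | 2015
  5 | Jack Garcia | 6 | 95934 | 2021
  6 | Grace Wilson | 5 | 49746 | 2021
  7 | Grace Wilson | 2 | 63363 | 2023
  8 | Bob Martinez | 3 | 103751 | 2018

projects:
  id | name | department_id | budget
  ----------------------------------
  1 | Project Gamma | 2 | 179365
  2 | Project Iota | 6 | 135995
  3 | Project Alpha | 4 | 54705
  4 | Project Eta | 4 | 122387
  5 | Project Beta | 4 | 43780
SELECT name, department_id FROM projects WHERE department_id IN (SELECT id FROM departments WHERE budget >= 352308)

Execution result:
(no rows)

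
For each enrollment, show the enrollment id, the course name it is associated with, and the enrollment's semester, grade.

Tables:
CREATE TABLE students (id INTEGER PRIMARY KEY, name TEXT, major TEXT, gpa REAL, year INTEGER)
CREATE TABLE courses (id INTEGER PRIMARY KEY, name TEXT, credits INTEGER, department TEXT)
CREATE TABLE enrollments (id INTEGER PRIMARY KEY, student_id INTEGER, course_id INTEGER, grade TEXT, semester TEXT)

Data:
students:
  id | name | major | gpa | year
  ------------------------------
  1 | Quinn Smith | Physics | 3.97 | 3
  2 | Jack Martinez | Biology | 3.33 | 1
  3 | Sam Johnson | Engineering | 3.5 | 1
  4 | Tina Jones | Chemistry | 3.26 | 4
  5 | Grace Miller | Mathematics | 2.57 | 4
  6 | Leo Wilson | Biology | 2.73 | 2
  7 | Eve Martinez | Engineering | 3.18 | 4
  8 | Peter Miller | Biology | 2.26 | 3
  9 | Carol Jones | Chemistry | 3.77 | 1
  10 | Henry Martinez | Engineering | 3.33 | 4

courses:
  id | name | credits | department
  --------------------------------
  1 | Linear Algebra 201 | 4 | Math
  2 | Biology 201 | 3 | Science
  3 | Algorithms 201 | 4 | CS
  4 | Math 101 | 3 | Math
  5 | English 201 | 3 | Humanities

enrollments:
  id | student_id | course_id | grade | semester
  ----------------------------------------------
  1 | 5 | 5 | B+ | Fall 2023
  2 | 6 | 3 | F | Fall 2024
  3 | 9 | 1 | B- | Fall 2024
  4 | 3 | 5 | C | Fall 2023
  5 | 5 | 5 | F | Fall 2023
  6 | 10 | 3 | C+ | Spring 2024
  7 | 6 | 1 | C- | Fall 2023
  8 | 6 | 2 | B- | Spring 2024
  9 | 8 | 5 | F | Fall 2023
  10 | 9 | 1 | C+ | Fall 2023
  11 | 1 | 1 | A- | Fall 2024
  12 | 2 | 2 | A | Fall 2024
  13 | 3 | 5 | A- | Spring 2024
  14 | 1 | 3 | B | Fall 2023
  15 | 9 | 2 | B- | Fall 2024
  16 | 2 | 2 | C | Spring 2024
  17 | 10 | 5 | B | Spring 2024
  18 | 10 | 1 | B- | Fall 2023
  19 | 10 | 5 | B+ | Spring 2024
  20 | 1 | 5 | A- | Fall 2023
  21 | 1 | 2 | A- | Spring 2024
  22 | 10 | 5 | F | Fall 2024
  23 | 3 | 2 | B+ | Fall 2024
SELECT c.id, p.name AS course, c.semester, c.grade FROM enrollments c JOIN courses p ON c.course_id = p.id

Execution result:
id | course | semester | grade
1 | English 201 | Fall 2023 | B+
2 | Algorithms 201 | Fall 2024 | F
3 | Linear Algebra 201 | Fall 2024 | B-
4 | English 201 | Fall 2023 | C
5 | English 201 | Fall 2023 | F
6 | Algorithms 201 | Spring 2024 | C+
7 | Linear Algebra 201 | Fall 2023 | C-
8 | Biology 201 | Spring 2024 | B-
9 | English 201 | Fall 2023 | F
10 | Linear Algebra 201 | Fall 2023 | C+
11 | Linear Algebra 201 | Fall 2024 | A-
12 | Biology 201 | Fall 2024 | A
13 | English 201 | Spring 2024 | A-
14 | Algorithms 201 | Fall 2023 | B
15 | Biology 201 | Fall 2024 | B-
16 | Biology 201 | Spring 2024 | C
17 | English 201 | Spring 2024 | B
18 | Linear Algebra 201 | Fall 2023 | B-
19 | English 201 | Spring 2024 | B+
20 | English 201 | Fall 2023 | A-
21 | Biology 201 | Spring 2024 | A-
22 | English 201 | Fall 2024 | F
23 | Biology 201 | Fall 2024 | B+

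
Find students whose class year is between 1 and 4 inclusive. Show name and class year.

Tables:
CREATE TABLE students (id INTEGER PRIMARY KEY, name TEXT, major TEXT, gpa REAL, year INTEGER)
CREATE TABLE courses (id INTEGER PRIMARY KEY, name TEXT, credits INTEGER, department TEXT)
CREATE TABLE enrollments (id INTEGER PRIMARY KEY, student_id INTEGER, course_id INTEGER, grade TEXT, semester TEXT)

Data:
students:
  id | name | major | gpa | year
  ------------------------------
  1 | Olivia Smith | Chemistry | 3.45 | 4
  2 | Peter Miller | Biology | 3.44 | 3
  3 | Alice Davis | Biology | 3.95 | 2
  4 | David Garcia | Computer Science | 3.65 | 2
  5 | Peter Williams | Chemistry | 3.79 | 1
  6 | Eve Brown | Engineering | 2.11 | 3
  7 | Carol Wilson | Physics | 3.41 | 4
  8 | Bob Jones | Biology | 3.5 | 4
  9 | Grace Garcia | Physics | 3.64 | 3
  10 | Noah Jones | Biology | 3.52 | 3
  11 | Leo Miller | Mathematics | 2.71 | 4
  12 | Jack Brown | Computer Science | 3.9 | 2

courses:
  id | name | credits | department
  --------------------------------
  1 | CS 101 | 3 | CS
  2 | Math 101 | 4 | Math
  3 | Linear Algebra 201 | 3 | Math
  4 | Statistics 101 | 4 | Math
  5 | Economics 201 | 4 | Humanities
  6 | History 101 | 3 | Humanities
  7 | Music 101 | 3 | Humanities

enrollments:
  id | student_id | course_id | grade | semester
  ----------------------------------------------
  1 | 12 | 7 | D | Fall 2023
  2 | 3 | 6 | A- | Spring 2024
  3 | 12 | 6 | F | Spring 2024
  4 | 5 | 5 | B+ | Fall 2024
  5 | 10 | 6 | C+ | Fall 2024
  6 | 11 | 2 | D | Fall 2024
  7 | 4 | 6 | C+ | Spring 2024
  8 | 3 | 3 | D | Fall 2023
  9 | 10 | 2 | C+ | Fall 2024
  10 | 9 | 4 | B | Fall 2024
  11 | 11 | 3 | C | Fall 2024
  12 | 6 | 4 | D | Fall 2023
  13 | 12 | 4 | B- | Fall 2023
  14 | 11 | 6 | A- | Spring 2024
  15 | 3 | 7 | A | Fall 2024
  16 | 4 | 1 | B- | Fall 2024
SELECT name, year FROM students WHERE year BETWEEN 1 AND 4

Execution result:
name | year
Olivia Smith | 4
Peter Miller | 3
Alice Davis | 2
David Garcia | 2
Peter Williams | 1
Eve Brown | 3
Carol Wilson | 4
Bob Jones | 4
Grace Garcia | 3
Noah Jones | 3
Leo Miller | 4
Jack Brown | 2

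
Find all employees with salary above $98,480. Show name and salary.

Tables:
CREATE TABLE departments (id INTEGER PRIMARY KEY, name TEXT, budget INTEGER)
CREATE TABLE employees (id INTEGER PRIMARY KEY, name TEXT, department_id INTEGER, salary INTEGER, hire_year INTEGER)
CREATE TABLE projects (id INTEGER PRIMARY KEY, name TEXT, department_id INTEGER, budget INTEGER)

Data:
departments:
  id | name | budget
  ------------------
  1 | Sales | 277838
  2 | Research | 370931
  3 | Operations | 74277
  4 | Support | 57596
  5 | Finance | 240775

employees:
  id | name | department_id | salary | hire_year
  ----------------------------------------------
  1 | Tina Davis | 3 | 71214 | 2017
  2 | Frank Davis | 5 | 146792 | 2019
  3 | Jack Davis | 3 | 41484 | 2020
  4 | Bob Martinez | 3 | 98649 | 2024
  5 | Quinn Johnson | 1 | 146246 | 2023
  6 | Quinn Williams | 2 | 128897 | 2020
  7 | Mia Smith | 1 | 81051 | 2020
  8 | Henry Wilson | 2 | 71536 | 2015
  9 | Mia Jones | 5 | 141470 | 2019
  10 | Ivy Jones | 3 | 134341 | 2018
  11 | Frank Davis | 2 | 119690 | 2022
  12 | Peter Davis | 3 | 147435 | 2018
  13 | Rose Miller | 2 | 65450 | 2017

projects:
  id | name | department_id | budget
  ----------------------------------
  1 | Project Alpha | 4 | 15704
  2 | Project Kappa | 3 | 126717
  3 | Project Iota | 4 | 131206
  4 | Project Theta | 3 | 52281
SELECT name, salary FROM employees WHERE salary > 98480

Execution result:
name | salary
Frank Davis | 146792
Bob Martinez | 98649
Quinn Johnson | 146246
Quinn Williams | 128897
Mia Jones | 141470
Ivy Jones | 134341
Frank Davis | 119690
Peter Davis | 147435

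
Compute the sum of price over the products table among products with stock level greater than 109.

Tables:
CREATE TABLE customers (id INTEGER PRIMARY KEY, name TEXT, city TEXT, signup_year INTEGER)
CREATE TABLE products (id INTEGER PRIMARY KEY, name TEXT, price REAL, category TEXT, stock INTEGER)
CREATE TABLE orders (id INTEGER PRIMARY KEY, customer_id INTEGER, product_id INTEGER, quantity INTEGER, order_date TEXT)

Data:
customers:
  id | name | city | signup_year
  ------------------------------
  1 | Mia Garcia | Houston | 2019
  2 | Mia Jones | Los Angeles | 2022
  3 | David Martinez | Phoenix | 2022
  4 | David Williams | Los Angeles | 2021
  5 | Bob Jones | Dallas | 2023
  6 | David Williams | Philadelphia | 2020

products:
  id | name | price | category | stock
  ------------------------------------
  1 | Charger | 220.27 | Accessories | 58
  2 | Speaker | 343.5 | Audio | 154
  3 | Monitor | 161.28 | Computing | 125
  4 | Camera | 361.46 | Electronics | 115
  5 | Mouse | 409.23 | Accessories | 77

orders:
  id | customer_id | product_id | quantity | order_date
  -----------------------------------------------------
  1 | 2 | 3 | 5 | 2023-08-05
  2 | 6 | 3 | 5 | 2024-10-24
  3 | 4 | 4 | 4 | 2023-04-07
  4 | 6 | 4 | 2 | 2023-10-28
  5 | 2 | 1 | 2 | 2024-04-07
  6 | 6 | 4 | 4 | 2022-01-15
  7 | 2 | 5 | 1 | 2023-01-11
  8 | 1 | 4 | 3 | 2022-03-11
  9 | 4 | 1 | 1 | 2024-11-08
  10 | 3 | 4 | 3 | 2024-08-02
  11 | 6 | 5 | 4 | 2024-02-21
SELECT SUM(price) FROM products WHERE stock > 109

Execution result:
866.24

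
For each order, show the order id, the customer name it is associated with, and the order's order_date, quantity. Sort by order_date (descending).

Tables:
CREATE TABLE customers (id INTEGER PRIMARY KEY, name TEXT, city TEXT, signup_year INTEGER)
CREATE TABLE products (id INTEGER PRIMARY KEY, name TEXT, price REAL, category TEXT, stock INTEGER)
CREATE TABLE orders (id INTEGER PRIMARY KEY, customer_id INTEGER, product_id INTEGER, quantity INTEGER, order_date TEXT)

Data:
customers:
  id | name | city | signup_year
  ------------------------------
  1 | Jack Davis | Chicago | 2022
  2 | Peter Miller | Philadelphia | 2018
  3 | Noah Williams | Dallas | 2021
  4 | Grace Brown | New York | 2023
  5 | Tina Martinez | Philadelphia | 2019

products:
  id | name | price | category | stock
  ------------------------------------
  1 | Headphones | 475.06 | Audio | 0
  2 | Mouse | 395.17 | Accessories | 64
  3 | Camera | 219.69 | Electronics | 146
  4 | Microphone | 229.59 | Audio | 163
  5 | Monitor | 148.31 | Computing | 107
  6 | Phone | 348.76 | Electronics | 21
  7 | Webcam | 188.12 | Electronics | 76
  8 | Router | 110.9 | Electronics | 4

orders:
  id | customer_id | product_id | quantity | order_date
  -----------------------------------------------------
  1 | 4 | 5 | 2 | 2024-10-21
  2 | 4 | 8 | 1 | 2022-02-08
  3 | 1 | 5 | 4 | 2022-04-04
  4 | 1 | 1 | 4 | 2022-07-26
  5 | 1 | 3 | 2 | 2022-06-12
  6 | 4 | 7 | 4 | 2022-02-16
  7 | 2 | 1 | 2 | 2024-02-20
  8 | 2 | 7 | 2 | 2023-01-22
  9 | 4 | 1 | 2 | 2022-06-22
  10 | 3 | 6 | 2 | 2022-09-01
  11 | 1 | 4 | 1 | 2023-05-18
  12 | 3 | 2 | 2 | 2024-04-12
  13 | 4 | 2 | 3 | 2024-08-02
SELECT c.id, p.name AS customer, c.order_date, c.quantity FROM orders c JOIN customers p ON c.customer_id = p.id ORDER BY c.order_date DESC

Execution result:
id | customer | order_date | quantity
1 | Grace Brown | 2024-10-21 | 2
13 | Grace Brown | 2024-08-02 | 3
12 | Noah Williams | 2024-04-12 | 2
7 | Peter Miller | 2024-02-20 | 2
11 | Jack Davis | 2023-05-18 | 1
8 | Peter Miller | 2023-01-22 | 2
10 | Noah Williams | 2022-09-01 | 2
4 | Jack Davis | 2022-07-26 | 4
9 | Grace Brown | 2022-06-22 | 2
5 | Jack Davis | 2022-06-12 | 2
3 | Jack Davis | 2022-04-04 | 4
6 | Grace Brown | 2022-02-16 | 4
2 | Grace Brown | 2022-02-08 | 1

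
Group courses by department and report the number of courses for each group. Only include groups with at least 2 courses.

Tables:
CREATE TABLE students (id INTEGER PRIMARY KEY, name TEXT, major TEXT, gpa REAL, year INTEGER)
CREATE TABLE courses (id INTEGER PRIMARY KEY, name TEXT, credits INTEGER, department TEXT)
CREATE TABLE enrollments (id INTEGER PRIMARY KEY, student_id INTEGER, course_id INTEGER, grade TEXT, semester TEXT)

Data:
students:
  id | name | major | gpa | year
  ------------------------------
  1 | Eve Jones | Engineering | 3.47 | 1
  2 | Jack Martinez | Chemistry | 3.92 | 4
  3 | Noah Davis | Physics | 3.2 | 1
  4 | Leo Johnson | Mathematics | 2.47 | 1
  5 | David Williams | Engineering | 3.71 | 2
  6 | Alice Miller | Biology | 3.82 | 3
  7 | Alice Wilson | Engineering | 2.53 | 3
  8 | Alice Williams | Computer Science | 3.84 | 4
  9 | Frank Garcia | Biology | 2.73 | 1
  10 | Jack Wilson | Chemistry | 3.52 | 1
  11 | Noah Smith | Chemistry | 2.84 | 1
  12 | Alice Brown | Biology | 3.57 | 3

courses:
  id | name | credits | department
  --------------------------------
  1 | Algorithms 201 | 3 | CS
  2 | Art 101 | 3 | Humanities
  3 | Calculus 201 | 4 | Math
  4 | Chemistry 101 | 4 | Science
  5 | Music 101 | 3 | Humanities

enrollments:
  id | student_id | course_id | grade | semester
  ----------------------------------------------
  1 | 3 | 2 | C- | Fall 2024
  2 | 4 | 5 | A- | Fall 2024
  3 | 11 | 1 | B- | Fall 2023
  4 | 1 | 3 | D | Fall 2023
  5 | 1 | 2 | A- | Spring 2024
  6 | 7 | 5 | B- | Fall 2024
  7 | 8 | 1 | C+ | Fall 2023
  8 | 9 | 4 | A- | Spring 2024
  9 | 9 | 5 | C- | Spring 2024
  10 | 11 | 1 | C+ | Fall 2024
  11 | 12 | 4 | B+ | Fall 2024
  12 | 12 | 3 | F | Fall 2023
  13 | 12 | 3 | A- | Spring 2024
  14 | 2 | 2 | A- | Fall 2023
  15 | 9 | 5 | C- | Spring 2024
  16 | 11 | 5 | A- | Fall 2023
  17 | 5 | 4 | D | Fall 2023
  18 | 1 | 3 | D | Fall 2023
SELECT department, COUNT(*) AS n FROM courses GROUP BY department HAVING COUNT(*) >= 2

Execution result:
department | n
Humanities | 2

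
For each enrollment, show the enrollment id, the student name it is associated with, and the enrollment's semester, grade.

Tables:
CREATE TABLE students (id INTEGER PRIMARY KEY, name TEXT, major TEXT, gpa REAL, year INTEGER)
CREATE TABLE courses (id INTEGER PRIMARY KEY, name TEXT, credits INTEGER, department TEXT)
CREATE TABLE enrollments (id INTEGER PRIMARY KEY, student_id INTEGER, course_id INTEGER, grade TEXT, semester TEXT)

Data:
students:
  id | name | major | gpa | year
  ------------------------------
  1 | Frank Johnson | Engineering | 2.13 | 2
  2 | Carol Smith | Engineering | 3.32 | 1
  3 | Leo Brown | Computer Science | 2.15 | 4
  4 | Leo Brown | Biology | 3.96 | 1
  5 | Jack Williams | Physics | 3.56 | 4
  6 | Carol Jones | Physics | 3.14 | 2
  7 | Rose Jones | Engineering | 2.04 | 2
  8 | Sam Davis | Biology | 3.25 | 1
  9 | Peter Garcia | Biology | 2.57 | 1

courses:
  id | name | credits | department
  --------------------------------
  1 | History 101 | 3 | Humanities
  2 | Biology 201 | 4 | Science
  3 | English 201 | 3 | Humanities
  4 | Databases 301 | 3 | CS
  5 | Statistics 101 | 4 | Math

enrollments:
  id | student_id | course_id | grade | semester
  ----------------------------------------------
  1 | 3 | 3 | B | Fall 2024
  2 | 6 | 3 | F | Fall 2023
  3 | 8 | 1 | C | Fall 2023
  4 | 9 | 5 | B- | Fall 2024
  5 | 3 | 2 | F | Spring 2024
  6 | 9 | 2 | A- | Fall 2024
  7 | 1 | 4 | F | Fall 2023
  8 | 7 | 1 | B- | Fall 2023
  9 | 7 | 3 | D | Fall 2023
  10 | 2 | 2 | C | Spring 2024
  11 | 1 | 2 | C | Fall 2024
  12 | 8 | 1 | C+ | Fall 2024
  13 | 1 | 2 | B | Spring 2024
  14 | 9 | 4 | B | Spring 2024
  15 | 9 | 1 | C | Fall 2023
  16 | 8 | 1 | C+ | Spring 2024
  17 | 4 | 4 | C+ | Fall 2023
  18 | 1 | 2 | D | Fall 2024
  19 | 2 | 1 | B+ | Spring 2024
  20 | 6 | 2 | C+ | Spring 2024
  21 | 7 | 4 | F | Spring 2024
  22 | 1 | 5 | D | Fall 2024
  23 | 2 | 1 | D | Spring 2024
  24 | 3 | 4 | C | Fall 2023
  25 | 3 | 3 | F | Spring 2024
SELECT c.id, p.name AS student, c.semester, c.grade FROM enrollments c JOIN students p ON c.student_id = p.id

Execution result:
id | student | semester | grade
1 | Leo Brown | Fall 2024 | B
2 | Carol Jones | Fall 2023 | F
3 | Sam Davis | Fall 2023 | C
4 | Peter Garcia | Fall 2024 | B-
5 | Leo Brown | Spring 2024 | F
6 | Peter Garcia | Fall 2024 | A-
7 | Frank Johnson | Fall 2023 | F
8 | Rose Jones | Fall 2023 | B-
9 | Rose Jones | Fall 2023 | D
10 | Carol Smith | Spring 2024 | C
11 | Frank Johnson | Fall 2024 | C
12 | Sam Davis | Fall 2024 | C+
13 | Frank Johnson | Spring 2024 | B
14 | Peter Garcia | Spring 2024 | B
15 | Peter Garcia | Fall 2023 | C
16 | Sam Davis | Spring 2024 | C+
17 | Leo Brown | Fall 2023 | C+
18 | Frank Johnson | Fall 2024 | D
19 | Carol Smith | Spring 2024 | B+
20 | Carol Jones | Spring 2024 | C+
21 | Rose Jones | Spring 2024 | F
22 | Frank Johnson | Fall 2024 | D
23 | Carol Smith | Spring 2024 | D
24 | Leo Brown | Fall 2023 | C
25 | Leo Brown | Spring 2024 | F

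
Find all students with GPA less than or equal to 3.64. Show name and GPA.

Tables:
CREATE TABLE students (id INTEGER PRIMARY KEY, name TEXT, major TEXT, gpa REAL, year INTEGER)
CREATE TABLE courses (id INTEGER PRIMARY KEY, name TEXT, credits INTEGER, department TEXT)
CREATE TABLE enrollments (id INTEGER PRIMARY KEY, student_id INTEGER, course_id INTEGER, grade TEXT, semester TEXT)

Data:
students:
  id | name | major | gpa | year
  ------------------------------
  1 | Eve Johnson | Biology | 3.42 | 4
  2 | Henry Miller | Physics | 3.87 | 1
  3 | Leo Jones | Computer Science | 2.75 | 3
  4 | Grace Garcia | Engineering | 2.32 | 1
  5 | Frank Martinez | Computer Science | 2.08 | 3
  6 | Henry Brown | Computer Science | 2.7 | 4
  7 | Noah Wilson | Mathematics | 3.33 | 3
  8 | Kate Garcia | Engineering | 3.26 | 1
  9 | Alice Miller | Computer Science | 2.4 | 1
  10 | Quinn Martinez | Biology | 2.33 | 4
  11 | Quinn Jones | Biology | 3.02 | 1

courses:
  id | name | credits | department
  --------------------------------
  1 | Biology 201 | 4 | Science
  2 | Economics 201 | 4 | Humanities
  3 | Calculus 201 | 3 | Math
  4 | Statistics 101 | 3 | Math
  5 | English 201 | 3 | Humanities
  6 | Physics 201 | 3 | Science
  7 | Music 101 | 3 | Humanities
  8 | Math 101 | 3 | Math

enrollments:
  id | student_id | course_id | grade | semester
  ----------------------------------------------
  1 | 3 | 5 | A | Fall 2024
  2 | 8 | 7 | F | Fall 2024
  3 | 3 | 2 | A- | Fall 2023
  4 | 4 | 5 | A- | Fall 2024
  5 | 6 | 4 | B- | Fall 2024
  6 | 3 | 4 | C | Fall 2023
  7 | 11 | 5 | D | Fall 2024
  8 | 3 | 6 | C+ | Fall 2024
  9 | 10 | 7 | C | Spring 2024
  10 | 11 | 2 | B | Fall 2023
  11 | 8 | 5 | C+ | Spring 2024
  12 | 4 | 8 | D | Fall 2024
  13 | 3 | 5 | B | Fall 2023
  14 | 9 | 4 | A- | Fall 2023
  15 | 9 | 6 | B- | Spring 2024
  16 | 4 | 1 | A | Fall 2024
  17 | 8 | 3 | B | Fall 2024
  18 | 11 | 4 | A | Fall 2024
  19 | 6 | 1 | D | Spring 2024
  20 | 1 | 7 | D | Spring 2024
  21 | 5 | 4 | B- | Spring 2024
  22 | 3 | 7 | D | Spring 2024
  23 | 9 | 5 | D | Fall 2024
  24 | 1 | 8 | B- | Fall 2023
SELECT name, gpa FROM students WHERE gpa <= 3.64

Execution result:
name | gpa
Eve Johnson | 3.42
Leo Jones | 2.75
Grace Garcia | 2.32
Frank Martinez | 2.08
Henry Brown | 2.70
Noah Wilson | 3.33
Kate Garcia | 3.26
Alice Miller | 2.40
Quinn Martinez | 2.33
Quinn Jones | 3.02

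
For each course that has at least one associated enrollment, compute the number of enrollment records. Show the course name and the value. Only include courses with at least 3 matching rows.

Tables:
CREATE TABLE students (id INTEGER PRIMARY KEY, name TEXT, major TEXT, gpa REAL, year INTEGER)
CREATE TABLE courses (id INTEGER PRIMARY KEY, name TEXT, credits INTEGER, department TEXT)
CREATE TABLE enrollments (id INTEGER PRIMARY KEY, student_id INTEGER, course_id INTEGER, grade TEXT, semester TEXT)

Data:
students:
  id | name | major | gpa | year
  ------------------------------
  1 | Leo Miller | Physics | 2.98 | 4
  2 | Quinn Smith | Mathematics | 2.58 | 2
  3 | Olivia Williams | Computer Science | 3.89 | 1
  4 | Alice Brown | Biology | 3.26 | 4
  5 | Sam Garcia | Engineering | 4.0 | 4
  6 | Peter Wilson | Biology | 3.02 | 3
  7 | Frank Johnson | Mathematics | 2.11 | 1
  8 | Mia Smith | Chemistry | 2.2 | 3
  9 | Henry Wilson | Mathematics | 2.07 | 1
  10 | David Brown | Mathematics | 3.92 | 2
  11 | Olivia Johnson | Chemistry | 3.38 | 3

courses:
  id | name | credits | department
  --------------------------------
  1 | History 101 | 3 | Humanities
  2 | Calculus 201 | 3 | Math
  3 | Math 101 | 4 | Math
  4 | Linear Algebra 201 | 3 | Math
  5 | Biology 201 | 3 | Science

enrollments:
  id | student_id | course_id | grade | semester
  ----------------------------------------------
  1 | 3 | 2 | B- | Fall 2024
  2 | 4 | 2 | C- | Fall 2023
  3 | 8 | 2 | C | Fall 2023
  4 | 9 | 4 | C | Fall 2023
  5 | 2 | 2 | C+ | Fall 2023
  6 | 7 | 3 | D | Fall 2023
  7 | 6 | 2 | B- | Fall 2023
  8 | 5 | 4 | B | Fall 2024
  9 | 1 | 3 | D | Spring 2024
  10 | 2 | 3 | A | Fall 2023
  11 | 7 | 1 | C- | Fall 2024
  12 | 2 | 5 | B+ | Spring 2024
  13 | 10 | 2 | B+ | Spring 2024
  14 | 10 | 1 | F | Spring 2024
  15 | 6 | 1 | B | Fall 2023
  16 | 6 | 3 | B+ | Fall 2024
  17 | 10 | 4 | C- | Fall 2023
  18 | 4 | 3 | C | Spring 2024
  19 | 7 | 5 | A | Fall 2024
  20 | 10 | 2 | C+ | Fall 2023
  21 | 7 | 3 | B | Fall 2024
SELECT p.name, COUNT(*) AS n FROM enrollments c JOIN courses p ON c.course_id = p.id GROUP BY p.id, p.name HAVING COUNT(*) >= 3

Execution result:
name | n
History 101 | 3
Calculus 201 | 7
Math 101 | 6
Linear Algebra 201 | 3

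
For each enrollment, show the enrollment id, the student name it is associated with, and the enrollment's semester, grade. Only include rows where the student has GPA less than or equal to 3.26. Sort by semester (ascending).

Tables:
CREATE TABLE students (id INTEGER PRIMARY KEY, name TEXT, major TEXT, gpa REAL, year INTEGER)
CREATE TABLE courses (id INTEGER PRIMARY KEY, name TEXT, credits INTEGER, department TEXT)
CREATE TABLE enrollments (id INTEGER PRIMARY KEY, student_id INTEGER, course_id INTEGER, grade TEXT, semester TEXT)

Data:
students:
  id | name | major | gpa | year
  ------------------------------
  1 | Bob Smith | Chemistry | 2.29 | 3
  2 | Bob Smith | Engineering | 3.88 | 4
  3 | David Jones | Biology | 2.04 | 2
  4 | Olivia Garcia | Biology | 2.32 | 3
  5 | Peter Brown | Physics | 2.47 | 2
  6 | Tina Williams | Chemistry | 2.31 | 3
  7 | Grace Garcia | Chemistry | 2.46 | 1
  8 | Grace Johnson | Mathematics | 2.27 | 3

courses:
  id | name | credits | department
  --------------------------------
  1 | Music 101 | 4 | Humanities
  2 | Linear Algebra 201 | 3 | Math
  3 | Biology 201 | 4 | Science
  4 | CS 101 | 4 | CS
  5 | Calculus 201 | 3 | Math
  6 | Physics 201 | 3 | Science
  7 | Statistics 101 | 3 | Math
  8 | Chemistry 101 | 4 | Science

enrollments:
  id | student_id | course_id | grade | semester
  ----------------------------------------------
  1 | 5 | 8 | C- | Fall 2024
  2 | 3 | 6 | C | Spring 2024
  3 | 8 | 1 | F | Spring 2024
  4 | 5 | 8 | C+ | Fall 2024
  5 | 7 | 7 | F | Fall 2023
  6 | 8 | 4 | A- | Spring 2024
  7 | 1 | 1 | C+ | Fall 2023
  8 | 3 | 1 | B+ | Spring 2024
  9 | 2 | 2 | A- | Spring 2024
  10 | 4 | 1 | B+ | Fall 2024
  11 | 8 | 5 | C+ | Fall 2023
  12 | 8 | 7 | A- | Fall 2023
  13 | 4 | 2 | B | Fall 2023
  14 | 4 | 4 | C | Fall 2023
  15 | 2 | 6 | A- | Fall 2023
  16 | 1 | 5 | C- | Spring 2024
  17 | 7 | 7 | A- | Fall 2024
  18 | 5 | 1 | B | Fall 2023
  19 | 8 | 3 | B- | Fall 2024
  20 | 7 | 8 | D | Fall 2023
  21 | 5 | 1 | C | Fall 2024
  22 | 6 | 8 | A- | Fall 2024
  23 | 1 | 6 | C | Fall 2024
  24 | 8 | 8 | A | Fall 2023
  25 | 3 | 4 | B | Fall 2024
SELECT c.id, p.name AS student, c.semester, c.grade FROM enrollments c JOIN students p ON c.student_id = p.id WHERE p.gpa <= 3.26 ORDER BY c.semester ASC

Execution result:
id | student | semester | grade
5 | Grace Garcia | Fall 2023 | F
7 | Bob Smith | Fall 2023 | C+
11 | Grace Johnson | Fall 2023 | C+
12 | Grace Johnson | Fall 2023 | A-
13 | Olivia Garcia | Fall 2023 | B
14 | Olivia Garcia | Fall 2023 | C
18 | Peter Brown | Fall 2023 | B
20 | Grace Garcia | Fall 2023 | D
24 | Grace Johnson | Fall 2023 | A
1 | Peter Brown | Fall 2024 | C-
4 | Peter Brown | Fall 2024 | C+
10 | Olivia Garcia | Fall 2024 | B+
17 | Grace Garcia | Fall 2024 | A-
19 | Grace Johnson | Fall 2024 | B-
21 | Peter Brown | Fall 2024 | C
22 | Tina Williams | Fall 2024 | A-
23 | Bob Smith | Fall 2024 | C
25 | David Jones | Fall 2024 | B
2 | David Jones | Spring 2024 | C
3 | Grace Johnson | Spring 2024 | F
6 | Grace Johnson | Spring 2024 | A-
8 | David Jones | Spring 2024 | B+
16 | Bob Smith | Spring 2024 | C-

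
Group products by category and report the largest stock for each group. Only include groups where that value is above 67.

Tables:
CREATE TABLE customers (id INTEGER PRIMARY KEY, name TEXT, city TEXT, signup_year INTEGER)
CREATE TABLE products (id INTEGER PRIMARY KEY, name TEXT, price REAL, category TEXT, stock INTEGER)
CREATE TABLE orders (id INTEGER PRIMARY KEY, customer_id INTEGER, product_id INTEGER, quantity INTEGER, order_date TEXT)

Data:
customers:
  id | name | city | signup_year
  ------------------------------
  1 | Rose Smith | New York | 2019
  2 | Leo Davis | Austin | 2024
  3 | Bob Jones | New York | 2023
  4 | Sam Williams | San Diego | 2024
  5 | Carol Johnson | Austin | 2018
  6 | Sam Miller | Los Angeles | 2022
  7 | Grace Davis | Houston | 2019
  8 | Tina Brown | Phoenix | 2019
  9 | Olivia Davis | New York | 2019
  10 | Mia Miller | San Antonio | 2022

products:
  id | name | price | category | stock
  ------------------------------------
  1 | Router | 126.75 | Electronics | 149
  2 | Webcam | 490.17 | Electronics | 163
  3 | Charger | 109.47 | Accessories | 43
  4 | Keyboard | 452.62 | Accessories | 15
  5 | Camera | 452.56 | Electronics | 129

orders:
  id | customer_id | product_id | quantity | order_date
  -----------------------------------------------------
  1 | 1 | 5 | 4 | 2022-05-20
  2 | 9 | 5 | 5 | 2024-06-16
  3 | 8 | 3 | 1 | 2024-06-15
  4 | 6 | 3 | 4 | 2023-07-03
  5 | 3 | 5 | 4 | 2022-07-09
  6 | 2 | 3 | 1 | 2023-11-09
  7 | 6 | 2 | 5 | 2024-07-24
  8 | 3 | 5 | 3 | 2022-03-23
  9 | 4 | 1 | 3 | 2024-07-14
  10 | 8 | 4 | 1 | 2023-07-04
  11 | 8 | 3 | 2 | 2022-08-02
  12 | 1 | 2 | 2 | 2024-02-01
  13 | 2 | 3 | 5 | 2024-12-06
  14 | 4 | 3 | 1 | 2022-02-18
SELECT category, MAX(stock) AS max_stock FROM products GROUP BY category HAVING MAX(stock) > 67

Execution result:
category | max_stock
Electronics | 163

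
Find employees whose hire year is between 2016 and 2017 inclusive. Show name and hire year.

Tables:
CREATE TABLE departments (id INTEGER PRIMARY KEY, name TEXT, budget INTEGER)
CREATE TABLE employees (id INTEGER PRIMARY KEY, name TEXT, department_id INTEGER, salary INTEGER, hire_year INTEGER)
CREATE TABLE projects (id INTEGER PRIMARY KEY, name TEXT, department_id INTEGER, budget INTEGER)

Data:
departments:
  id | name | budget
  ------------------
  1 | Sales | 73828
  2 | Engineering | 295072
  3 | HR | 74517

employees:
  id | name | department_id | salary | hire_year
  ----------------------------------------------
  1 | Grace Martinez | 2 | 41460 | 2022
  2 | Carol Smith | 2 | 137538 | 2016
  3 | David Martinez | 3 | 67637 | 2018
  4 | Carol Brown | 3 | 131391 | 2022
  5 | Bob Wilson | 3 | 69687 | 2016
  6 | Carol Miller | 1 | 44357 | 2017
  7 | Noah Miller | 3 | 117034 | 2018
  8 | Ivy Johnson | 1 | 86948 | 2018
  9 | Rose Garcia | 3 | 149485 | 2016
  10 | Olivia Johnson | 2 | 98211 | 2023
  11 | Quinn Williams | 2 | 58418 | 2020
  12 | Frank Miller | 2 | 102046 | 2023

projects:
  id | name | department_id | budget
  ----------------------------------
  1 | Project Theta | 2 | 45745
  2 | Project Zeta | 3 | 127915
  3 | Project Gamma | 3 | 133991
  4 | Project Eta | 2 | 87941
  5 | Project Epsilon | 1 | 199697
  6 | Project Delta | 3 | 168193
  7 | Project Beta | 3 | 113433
SELECT name, hire_year FROM employees WHERE hire_year BETWEEN 2016 AND 2017

Execution result:
name | hire_year
Carol Smith | 2016
Bob Wilson | 2016
Carol Miller | 2017
Rose Garcia | 2016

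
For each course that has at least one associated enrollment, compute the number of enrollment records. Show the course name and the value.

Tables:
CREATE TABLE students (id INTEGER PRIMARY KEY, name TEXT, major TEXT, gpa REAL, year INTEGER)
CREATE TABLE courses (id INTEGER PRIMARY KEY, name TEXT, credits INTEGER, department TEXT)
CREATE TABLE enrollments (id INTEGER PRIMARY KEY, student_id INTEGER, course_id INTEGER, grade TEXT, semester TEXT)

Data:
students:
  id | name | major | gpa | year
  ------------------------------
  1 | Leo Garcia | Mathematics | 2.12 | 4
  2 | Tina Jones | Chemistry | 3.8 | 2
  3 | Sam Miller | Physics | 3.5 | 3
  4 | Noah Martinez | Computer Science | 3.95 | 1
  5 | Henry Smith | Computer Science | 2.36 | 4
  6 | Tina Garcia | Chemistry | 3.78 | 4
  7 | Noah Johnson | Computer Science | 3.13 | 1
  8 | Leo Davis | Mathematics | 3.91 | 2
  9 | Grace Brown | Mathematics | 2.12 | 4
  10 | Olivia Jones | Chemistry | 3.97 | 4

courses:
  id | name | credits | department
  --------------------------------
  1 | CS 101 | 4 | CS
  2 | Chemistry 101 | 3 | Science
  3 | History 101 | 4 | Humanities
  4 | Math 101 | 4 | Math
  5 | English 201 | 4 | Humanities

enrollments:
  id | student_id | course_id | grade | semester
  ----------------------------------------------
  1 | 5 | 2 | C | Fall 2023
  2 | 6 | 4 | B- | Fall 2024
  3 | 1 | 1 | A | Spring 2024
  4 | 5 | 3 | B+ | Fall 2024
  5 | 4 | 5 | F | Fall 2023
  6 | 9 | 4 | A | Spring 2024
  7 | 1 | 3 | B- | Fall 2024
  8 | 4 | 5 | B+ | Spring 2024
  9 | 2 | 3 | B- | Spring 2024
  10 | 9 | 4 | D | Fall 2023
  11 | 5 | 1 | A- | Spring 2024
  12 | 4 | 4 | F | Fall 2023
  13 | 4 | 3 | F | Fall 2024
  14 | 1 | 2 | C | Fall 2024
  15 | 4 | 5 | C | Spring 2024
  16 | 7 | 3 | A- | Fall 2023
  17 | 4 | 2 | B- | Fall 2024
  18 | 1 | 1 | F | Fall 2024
SELECT p.name, COUNT(*) AS n FROM enrollments c JOIN courses p ON c.course_id = p.id GROUP BY p.id, p.name

Execution result:
name | n
CS 101 | 3
Chemistry 101 | 3
History 101 | 5
Math 101 | 4
English 201 | 3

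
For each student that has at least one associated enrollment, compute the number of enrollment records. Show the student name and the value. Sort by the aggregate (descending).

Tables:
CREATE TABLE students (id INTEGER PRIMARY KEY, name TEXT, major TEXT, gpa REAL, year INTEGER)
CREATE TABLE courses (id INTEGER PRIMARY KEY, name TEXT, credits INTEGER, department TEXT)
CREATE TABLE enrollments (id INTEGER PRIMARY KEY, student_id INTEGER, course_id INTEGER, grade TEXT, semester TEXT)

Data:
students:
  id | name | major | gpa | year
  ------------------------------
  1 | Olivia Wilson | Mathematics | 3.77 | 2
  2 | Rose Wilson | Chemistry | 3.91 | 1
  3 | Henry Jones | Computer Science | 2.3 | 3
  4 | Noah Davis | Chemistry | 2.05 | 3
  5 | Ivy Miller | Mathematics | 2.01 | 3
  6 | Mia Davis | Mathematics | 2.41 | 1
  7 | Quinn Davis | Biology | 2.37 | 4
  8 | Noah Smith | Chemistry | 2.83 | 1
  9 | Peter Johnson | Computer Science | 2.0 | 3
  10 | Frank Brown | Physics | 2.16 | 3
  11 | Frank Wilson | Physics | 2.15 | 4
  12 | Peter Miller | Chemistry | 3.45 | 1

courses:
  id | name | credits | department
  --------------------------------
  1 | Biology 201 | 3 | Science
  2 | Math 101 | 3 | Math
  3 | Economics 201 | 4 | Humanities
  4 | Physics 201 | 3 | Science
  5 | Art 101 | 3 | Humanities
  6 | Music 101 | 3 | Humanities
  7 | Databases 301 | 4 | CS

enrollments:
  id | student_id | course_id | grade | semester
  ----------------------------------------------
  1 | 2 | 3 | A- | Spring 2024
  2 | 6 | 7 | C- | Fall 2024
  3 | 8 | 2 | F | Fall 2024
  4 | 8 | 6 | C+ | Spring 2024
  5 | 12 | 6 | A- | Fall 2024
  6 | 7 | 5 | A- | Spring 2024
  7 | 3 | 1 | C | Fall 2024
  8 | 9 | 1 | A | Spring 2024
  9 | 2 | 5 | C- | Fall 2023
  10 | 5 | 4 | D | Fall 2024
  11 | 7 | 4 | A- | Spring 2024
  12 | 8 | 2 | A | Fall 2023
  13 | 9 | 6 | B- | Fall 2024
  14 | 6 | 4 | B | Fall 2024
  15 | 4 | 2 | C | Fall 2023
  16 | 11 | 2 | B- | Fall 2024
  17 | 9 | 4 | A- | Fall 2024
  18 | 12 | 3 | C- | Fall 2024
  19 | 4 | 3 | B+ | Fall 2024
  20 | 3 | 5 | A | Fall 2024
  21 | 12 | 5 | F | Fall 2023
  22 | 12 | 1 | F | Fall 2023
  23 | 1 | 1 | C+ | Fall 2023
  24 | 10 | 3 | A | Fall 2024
SELECT p.name, COUNT(*) AS n FROM enrollments c JOIN students p ON c.student_id = p.id GROUP BY p.id, p.name ORDER BY n DESC

Execution result:
name | n
Peter Miller | 4
Noah Smith | 3
Peter Johnson | 3
Rose Wilson | 2
Henry Jones | 2
Noah Davis | 2
Mia Davis | 2
Quinn Davis | 2
Olivia Wilson | 1
Ivy Miller | 1
Frank Brown | 1
Frank Wilson | 1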